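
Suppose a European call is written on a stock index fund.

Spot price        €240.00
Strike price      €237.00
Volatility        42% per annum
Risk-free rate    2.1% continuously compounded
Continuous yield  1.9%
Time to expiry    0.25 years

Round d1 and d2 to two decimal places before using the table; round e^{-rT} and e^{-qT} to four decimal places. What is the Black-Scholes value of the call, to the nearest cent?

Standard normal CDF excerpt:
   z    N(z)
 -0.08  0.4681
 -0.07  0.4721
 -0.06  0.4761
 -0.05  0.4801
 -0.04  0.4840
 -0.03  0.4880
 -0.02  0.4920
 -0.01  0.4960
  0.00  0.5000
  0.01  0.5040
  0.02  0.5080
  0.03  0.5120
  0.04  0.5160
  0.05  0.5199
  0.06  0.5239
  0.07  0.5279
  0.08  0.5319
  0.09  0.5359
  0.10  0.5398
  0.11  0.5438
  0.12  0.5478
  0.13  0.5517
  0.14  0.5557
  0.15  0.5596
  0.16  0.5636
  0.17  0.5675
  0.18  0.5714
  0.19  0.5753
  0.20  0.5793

€21.45

σ√T = 0.42 × 0.5000 = 0.2100
d₁ = [ln(240/237) + (0.021 − 0.019 + 0.42²/2)·0.25] / 0.2100 = [0.0126 + 0.0225] / 0.2100 = 0.1673 ≈ 0.17
d₂ = d₁ − σ√T = 0.1673 − 0.2100 = -0.0427 ≈ -0.04
e^(−qT) = e^(−0.019·0.25) = 0.9953;  e^(−rT) = e^(−0.021·0.25) = 0.9948
N(d₁) = N(0.17) = 0.5675;  N(d₂) = N(-0.04) = 0.4840
C = 240·0.9953·0.5675 − 237·0.9948·0.4840 = 135.5599 − 114.1115 = 21.4483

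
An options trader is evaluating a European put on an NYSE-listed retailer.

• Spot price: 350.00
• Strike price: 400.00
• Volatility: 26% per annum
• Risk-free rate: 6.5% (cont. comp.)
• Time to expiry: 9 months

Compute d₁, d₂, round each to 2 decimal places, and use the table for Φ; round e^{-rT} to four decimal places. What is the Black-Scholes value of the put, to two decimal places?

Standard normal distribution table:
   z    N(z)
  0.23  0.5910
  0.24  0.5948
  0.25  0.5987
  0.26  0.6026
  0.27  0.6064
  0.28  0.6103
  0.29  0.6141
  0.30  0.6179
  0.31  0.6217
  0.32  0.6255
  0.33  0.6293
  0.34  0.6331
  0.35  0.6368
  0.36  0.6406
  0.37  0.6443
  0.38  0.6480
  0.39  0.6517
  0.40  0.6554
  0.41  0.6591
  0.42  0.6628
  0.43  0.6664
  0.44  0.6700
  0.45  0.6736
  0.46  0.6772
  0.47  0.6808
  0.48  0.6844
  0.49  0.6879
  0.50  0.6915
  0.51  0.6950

T = 0.75;  σ√T = 0.2252
ln(S/K) + (r + σ²/2)T = ln(350/400) + (0.065 + 0.26²/2)·0.75 = -0.1335 + 0.0741 = -0.0594
d₁ = -0.0594 / 0.2252 = -0.2639 which rounds to -0.26
d₂ = d₁ − σ√T = -0.2639 − 0.2252 = -0.4891 which rounds to -0.49
e^(−rT) = e^(−0.065·0.75) = 0.9524
N(−d₂) = N(0.49) = 0.6879;  N(−d₁) = N(0.26) = 0.6026
P = 400·0.9524·0.6879 − 350·0.6026 = 262.0624 − 210.9100 = 51.1524

51.15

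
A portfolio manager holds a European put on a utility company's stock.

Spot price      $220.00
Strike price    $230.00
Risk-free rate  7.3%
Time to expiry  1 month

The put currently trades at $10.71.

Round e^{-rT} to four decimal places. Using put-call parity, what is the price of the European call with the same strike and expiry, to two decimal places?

$2.11

exp(−rT) = exp(−0.073·0.08333) = 0.9939
Put-call parity: C − P = S − K·e^(−rT) = 220 − 230·0.9939 = 220 − 228.5970 = -8.5970
C = P + (C − P) = 10.71 + (-8.5970) = 2.1130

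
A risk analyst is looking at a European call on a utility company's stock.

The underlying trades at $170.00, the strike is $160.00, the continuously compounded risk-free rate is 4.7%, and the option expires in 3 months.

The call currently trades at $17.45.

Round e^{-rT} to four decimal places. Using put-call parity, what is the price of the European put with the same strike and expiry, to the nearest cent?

e^(−rT) = e^(−0.047·0.25) = 0.9883
Put-call parity: C − P = S − K·e^(−rT) = 170 − 160·0.9883 = 170 − 158.1280 = 11.8720
P = C − (C − P) = 17.45 − (11.8720) = 5.5780

$5.58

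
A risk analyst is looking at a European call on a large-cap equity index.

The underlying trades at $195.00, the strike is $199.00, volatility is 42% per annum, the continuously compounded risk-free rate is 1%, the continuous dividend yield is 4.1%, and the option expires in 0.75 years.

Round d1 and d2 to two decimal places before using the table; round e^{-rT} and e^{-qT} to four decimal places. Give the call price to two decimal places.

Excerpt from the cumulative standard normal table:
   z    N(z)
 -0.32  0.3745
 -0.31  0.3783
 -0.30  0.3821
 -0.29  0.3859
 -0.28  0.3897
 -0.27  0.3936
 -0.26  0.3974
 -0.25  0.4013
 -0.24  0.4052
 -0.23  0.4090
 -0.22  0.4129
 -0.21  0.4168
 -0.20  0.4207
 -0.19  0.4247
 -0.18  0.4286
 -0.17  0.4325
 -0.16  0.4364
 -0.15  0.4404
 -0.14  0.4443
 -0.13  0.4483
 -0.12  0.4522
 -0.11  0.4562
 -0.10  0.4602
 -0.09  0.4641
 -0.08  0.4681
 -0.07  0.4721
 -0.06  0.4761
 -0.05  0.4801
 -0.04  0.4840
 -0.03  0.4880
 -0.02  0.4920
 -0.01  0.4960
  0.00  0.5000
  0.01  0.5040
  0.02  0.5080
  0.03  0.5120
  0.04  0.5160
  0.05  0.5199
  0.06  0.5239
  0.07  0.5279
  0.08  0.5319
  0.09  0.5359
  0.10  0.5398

σ√T = 0.42·√0.75 = 0.3637
d₁ = [ln(195/199) + (0.01 − 0.041 + 0.42²/2)·0.75] / 0.3637 = [-0.0203 + 0.0429] / 0.3637 = 0.0621 ≈ 0.06
d₂ = d₁ − σ√T = 0.0621 − 0.3637 = -0.3016 ≈ -0.30
e^(−qT) = e^(−0.041·0.75) = 0.9697;  e^(−rT) = e^(−0.01·0.75) = 0.9925
N(d₁) = N(0.06) = 0.5239;  N(d₂) = N(-0.30) = 0.3821
C = 195·0.9697·0.5239 − 199·0.9925·0.3821 = 99.0650 − 75.4676 = 23.5974

$23.60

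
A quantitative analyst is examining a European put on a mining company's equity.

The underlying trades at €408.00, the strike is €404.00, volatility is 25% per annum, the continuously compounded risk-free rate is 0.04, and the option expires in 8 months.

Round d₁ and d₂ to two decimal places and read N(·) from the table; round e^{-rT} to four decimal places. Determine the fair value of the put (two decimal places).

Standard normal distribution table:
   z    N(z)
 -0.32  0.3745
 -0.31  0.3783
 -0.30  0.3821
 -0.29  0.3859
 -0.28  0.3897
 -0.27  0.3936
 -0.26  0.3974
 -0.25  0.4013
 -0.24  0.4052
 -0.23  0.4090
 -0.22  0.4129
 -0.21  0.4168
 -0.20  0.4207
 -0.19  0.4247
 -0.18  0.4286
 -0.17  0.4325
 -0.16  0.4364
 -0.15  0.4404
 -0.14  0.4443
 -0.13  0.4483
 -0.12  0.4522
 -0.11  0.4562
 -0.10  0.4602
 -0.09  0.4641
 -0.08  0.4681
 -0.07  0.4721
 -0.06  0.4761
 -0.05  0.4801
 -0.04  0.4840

T = 0.6667;  σ√T = 0.2041
ln(S/K) + (r + σ²/2)T = ln(408/404) + (0.04 + 0.25²/2)·0.6667 = 0.0099 + 0.0475 = 0.0574
d₁ = 0.0574 / 0.2041 = 0.2810 ≈ 0.28
d₂ = d₁ − σ√T = 0.2810 − 0.2041 = 0.0768 ≈ 0.08
exp(−rT) = exp(−0.04·0.6667) = 0.9737
N(−d₂) = N(-0.08) = 0.4681;  N(−d₁) = N(-0.28) = 0.3897
P = 404·0.9737·0.4681 − 408·0.3897 = 184.1387 − 158.9976 = 25.1411

€25.14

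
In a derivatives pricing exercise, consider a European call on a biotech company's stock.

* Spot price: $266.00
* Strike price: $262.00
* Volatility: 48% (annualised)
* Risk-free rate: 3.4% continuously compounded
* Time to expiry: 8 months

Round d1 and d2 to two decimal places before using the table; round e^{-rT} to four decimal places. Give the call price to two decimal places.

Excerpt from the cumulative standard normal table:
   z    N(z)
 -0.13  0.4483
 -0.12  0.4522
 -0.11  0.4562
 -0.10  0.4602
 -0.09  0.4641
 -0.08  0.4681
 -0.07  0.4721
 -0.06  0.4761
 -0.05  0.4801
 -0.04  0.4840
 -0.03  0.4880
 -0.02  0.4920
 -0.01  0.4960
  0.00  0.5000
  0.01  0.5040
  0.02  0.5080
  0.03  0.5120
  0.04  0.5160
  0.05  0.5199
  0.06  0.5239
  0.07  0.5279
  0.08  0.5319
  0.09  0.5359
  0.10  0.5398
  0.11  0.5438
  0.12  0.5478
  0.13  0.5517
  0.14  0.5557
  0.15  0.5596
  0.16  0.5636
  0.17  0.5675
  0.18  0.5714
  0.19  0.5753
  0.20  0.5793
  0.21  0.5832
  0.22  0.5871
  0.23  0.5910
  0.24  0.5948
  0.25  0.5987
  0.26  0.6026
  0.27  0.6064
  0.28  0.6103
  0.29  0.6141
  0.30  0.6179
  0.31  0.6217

T = 0.6667;  σ√T = 0.3919
ln(S/K) + (r + σ²/2)T = ln(266/262) + (0.034 + 0.48²/2)·0.6667 = 0.0152 + 0.0995 = 0.1146
d₁ = 0.1146 / 0.3919 = 0.2925 ⇒ 0.29
d₂ = d₁ − σ√T = 0.2925 − 0.3919 = -0.0995 ⇒ -0.10
e^(−rT) = e^(−0.034·0.6667) = 0.9776
N(d₁) = N(0.29) = 0.6141;  N(d₂) = N(-0.10) = 0.4602
C = 266·0.6141 − 262·0.9776·0.4602 = 163.3506 − 117.8716 = 45.4790

$45.48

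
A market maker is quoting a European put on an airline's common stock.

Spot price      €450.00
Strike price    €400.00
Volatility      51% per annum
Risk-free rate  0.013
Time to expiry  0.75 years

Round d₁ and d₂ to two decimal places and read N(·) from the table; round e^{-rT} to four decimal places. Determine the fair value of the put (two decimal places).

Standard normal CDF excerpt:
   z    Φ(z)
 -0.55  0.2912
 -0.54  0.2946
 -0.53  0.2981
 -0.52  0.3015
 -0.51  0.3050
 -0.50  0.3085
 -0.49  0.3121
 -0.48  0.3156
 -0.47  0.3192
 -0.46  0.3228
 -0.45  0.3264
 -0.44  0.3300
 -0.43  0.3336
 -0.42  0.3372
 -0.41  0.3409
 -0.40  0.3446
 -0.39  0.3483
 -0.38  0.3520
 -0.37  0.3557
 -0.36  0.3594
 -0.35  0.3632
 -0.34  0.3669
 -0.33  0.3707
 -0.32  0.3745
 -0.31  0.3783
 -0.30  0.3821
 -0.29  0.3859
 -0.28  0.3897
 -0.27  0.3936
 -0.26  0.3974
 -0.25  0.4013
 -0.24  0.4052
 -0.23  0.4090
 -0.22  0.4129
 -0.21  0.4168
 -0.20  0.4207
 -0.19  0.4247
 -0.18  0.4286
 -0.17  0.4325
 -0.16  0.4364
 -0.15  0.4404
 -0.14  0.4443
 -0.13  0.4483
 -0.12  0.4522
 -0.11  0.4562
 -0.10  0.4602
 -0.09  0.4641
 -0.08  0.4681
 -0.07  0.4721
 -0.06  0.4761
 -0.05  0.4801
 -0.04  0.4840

T = 0.75;  σ√T = 0.4417
d₁ = [ln(450/400) + (0.013 + 0.51²/2)·0.75] / 0.4417 = [0.1178 + 0.1073] / 0.4417 = 0.5096 → 0.51
d₂ = d₁ − σ√T = 0.5096 − 0.4417 = 0.0679 → 0.07
e^(−rT) = e^(−0.013·0.75) = 0.9903
N(−d₂) = N(-0.07) = 0.4721;  N(−d₁) = N(-0.51) = 0.3050
P = 400·0.9903·0.4721 − 450·0.3050 = 187.0083 − 137.2500 = 49.7583

€49.76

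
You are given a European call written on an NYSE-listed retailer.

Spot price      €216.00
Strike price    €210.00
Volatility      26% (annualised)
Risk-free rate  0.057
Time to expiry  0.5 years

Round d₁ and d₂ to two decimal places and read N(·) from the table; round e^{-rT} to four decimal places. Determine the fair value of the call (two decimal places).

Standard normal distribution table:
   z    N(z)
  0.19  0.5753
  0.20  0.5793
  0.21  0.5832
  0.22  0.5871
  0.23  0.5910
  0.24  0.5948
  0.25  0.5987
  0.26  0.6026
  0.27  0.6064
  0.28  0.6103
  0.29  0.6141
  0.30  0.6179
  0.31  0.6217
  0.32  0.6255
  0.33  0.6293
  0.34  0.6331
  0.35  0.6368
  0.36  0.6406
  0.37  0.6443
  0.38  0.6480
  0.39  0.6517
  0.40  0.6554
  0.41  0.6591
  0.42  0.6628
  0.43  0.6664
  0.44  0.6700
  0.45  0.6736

€21.74

σ√T = 0.26 × 0.7071 = 0.1838
d₁ = [ln(216/210) + (0.057 + 0.26²/2)·0.5] / 0.1838 = [0.0282 + 0.0454] / 0.1838 = 0.4002 ⇒ 0.40
d₂ = d₁ − σ√T = 0.4002 − 0.1838 = 0.2163 ⇒ 0.22
e^(−rT) = e^(−0.057·0.5) = 0.9719
N(d₁) = N(0.40) = 0.6554;  N(d₂) = N(0.22) = 0.5871
C = 216·0.6554 − 210·0.9719·0.5871 = 141.5664 − 119.8265 = 21.7399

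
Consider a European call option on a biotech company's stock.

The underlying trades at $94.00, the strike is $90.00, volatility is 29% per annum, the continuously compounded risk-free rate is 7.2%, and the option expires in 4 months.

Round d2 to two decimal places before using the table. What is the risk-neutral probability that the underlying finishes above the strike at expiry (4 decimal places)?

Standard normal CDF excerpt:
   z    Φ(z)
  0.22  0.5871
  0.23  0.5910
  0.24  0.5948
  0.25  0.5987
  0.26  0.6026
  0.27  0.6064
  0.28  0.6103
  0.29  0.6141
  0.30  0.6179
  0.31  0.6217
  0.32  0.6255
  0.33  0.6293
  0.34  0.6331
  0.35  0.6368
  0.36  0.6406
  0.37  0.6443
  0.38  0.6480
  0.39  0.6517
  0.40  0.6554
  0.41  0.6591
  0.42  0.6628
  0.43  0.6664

T = 0.3333;  σ√T = 0.1674
d₁ = [ln(94/90) + (0.072 + 0.29²/2)·0.3333] / 0.1674 = [0.0435 + 0.0380] / 0.1674 = 0.4868 ⇒ 0.49
d₂ = d₁ − σ√T = 0.4868 − 0.1674 = 0.3193 ⇒ 0.32
Risk-neutral Pr[S_T > K] = N(d₂) = N(0.32) = 0.6255

0.6255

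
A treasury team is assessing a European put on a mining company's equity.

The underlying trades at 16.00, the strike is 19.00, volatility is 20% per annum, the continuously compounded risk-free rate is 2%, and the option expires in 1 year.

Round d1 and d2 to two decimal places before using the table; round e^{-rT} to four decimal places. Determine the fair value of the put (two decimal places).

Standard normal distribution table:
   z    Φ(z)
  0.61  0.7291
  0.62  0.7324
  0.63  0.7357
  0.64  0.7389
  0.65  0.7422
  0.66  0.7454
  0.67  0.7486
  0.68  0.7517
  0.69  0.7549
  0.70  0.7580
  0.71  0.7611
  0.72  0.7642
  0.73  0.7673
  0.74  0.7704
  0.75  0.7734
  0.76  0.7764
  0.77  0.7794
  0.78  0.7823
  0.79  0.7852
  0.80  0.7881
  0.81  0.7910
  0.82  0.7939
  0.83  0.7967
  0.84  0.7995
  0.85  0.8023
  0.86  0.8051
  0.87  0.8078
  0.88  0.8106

3.07

σ√T = 0.2 × 1.0000 = 0.2000
d₁ = [ln(16/19) + (0.02 + ½·0.2²)·1] / (σ√T) = (-0.1719 + 0.0400) / 0.2000 = -0.6593 ⇒ -0.66
d₂ = -0.6593 − 0.2000 = -0.8593 ⇒ -0.86
exp(−rT) = exp(−0.02·1) = 0.9802
P = 19·0.9802·N(0.86) − 16·N(0.66) = 19·0.9802·0.8051 − 16·0.7454 = 14.9940 − 11.9264 = 3.0676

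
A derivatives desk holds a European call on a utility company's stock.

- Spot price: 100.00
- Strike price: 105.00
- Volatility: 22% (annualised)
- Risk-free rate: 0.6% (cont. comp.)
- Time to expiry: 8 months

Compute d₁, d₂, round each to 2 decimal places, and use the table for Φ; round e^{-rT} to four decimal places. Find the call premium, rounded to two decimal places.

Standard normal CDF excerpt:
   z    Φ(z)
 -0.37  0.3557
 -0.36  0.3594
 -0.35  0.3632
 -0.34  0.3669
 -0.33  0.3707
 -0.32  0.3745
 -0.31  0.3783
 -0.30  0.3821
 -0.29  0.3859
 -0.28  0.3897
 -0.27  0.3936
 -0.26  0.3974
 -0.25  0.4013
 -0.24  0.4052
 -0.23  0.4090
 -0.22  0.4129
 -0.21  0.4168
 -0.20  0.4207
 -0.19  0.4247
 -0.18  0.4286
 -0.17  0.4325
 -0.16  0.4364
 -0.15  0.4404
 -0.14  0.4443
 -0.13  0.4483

5.27

T = 0.6667;  σ√T = 0.1796
d₁ = [ln(100/105) + (0.006 + ½·0.22²)·0.6667] / (σ√T) = (-0.0488 + 0.0201) / 0.1796 = -0.1595 which rounds to -0.16
d₂ = -0.1595 − 0.1796 = -0.3392 which rounds to -0.34
e^(−rT) = e^(−0.006·0.6667) = 0.9960
C = 100·N(-0.16) − 105·0.9960·N(-0.34) = 100·0.4364 − 105·0.9960·0.3669 = 43.6400 − 38.3704 = 5.2696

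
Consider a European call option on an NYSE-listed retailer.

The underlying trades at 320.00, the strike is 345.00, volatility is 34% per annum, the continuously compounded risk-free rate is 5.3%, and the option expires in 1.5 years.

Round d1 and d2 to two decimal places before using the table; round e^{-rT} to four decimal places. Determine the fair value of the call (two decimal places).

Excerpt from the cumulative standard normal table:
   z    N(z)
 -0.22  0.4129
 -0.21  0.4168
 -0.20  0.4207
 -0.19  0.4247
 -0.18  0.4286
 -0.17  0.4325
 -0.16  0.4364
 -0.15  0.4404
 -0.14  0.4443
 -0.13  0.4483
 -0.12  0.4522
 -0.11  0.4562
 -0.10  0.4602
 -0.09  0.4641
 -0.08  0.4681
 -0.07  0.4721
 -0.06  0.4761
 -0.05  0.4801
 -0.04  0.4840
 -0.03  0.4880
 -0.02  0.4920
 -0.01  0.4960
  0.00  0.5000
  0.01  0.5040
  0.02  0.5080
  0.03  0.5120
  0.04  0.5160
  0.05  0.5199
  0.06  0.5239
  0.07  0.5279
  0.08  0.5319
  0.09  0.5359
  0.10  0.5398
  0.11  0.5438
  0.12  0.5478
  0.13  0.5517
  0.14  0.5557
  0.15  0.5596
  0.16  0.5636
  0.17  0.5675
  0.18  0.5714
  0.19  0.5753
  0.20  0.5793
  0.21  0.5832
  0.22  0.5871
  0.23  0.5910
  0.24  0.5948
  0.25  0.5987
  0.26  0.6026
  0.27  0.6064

T = 1.5;  σ√T = 0.4164
d₁ = [ln(320/345) + (0.053 + ½·0.34²)·1.5] / (σ√T) = (-0.0752 + 0.1662) / 0.4164 = 0.2185 which rounds to 0.22
d₂ = 0.2185 − 0.4164 = -0.1979 which rounds to -0.20
e^(−rT) = e^(−0.053·1.5) = 0.9236
N(d₁) = N(0.22) = 0.5871;  N(d₂) = N(-0.20) = 0.4207
C = 320·0.5871 − 345·0.9236·0.4207 = 187.8720 − 134.0527 = 53.8193

53.82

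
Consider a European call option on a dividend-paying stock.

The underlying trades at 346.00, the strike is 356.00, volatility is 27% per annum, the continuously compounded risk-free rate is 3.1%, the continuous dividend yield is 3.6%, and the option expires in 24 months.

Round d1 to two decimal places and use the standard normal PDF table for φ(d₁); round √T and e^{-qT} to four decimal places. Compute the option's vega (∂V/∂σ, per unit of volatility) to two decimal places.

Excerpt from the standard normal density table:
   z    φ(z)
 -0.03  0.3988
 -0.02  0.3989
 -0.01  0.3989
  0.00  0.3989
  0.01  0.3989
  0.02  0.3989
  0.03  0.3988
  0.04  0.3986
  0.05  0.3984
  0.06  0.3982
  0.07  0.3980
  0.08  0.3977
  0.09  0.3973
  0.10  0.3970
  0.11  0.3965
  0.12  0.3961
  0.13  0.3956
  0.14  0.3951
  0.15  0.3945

180.89

σ√T = 0.27·√2 = 0.3818
d₁ = [ln(346/356) + (0.031 − 0.036 + 0.27²/2)·2] / 0.3818 = [-0.0285 + 0.0629] / 0.3818 = 0.0901 ⇒ 0.09
√T = √2 = 1.4142
φ(d₁) = φ(0.09) = 0.3973
e^(−qT) = e^(−0.036·2) = 0.9305
vega = S·e^(−qT)·φ(d₁)·√T = 346·0.9305·0.3973·1.4142 = 180.8930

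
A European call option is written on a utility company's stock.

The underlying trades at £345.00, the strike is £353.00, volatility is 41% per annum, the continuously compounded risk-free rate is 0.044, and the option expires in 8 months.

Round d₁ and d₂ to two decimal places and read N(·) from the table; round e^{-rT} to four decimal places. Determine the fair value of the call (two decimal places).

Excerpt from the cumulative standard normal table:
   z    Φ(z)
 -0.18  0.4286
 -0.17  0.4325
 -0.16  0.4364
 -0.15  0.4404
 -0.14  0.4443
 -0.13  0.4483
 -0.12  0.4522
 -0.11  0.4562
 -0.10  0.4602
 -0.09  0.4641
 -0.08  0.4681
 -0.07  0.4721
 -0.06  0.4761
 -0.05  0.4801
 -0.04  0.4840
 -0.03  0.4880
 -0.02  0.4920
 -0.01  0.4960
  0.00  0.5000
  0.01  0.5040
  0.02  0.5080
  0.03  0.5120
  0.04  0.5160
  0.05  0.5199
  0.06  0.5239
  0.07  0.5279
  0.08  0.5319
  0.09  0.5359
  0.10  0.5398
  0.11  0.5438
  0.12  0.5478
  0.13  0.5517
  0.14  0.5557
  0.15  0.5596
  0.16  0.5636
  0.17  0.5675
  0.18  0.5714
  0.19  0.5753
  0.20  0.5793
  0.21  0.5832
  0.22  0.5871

σ√T = 0.41 × 0.8165 = 0.3348
ln(S/K) + (r + σ²/2)T = ln(345/353) + (0.044 + 0.41²/2)·0.6667 = -0.0229 + 0.0854 = 0.0624
d₁ = 0.0624 / 0.3348 = 0.1865 which rounds to 0.19
d₂ = d₁ − σ√T = 0.1865 − 0.3348 = -0.1482 which rounds to -0.15
exp(−rT) = exp(−0.044·0.6667) = 0.9711
N(d₁) = N(0.19) = 0.5753;  N(d₂) = N(-0.15) = 0.4404
C = 345·0.5753 − 353·0.9711·0.4404 = 198.4785 − 150.9684 = 47.5101

£47.51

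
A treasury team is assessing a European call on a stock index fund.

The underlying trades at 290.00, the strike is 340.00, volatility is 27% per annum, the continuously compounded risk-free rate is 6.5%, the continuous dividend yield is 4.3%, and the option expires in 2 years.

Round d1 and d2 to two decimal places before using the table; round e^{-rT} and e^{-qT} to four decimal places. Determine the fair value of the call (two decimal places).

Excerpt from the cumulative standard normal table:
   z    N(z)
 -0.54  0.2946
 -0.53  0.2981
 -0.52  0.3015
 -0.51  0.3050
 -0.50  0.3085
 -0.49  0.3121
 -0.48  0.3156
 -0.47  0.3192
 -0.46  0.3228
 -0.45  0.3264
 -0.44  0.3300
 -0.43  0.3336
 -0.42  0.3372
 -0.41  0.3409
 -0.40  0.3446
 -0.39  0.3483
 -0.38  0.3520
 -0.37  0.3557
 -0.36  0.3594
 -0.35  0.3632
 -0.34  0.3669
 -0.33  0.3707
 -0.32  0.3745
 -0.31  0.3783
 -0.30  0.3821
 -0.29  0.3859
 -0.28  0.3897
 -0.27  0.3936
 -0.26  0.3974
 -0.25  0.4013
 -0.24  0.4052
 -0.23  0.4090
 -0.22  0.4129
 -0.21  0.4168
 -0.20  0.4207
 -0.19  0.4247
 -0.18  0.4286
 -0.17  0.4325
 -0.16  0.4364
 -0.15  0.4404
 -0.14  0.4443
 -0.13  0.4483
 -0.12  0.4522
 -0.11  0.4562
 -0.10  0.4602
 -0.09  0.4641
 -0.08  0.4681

σ√T = 0.27 × 1.4142 = 0.3818
d₁ = [ln(290/340) + (0.065 − 0.043 + 0.27²/2)·2] / 0.3818 = [-0.1591 + 0.1169] / 0.3818 = -0.1104 ≈ -0.11
d₂ = d₁ − σ√T = -0.1104 − 0.3818 = -0.4923 ≈ -0.49
exp(−qT) = exp(−0.043·2) = 0.9176;  exp(−rT) = exp(−0.065·2) = 0.8781
N(d₁) = N(-0.11) = 0.4562;  N(d₂) = N(-0.49) = 0.3121
C = 290·0.9176·0.4562 − 340·0.8781·0.3121 = 121.3966 − 93.1787 = 28.2179

28.22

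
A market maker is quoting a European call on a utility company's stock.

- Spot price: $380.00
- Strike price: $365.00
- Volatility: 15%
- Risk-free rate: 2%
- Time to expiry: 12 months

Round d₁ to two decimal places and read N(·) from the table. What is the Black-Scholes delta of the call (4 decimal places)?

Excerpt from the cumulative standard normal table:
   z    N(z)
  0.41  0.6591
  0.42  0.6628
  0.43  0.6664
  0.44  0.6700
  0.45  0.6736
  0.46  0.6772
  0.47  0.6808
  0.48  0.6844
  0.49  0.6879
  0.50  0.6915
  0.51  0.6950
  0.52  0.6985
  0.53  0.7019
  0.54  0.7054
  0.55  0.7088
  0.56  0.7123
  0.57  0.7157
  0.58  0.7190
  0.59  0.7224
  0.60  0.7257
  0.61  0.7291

0.6844

σ√T = 0.15 × 1.0000 = 0.1500
d₁ = [ln(380/365) + (0.02 + 0.15²/2)·1] / 0.1500 = [0.0403 + 0.0312] / 0.1500 = 0.4768 → 0.48
N(d₁) = N(0.48) = 0.6844
Δ_call = N(d₁) = 0.6844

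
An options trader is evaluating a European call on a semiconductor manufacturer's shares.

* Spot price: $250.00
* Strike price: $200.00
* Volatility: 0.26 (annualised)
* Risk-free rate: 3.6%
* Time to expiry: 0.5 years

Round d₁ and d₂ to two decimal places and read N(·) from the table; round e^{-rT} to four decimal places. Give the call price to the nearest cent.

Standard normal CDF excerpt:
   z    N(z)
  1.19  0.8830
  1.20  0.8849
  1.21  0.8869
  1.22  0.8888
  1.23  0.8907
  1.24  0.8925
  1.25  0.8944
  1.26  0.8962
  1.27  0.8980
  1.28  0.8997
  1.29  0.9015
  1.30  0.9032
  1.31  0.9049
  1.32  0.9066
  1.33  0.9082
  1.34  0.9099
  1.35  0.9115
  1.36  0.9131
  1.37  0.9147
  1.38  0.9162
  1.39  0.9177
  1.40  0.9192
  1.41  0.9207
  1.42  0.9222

σ√T = 0.26 × 0.7071 = 0.1838
d₁ = [ln(250/200) + (0.036 + ½·0.26²)·0.5] / (σ√T) = (0.2231 + 0.0349) / 0.1838 = 1.4036 which rounds to 1.40
d₂ = 1.4036 − 0.1838 = 1.2197 which rounds to 1.22
exp(−rT) = exp(−0.036·0.5) = 0.9822
C = 250·N(1.40) − 200·0.9822·N(1.22) = 250·0.9192 − 200·0.9822·0.8888 = 229.8000 − 174.5959 = 55.2041

$55.20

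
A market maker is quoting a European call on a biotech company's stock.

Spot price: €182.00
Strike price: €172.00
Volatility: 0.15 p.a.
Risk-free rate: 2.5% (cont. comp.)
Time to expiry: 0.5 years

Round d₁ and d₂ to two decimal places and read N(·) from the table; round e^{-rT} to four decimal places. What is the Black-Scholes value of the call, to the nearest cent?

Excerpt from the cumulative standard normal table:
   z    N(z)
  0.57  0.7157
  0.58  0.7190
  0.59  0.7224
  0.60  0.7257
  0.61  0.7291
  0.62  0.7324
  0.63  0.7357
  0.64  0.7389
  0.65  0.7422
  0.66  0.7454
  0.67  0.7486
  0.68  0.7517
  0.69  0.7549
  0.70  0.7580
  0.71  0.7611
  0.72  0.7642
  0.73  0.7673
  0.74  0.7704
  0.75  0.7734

T = 0.5;  σ√T = 0.1061
d₁ = [ln(182/172) + (0.025 + 0.15²/2)·0.5] / 0.1061 = [0.0565 + 0.0181] / 0.1061 = 0.7037 ⇒ 0.70
d₂ = d₁ − σ√T = 0.7037 − 0.1061 = 0.5976 ⇒ 0.60
e^(−rT) = e^(−0.025·0.5) = 0.9876
C = 182·N(0.70) − 172·0.9876·N(0.60) = 182·0.7580 − 172·0.9876·0.7257 = 137.9560 − 123.2726 = 14.6834

€14.68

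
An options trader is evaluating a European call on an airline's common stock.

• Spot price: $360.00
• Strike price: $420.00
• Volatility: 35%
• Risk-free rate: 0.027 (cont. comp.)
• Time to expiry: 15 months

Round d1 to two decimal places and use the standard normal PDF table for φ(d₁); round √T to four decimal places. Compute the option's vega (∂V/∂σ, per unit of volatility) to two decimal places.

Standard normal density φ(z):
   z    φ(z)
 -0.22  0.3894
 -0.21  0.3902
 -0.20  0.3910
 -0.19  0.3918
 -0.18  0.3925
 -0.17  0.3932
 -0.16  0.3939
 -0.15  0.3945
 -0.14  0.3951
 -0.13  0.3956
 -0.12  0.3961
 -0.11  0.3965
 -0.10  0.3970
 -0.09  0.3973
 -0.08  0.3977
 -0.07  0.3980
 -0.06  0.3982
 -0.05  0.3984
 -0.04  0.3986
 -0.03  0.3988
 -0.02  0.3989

T = 1.25;  σ√T = 0.3913
ln(S/K) + (r + σ²/2)T = ln(360/420) + (0.027 + 0.35²/2)·1.25 = -0.1542 + 0.1103 = -0.0438
d₁ = -0.0438 / 0.3913 = -0.1120 ≈ -0.11
√T = √1.25 = 1.1180
φ(d₁) = φ(-0.11) = 0.3965
vega = S·φ(d₁)·√T = 360·0.3965·1.1180 = 159.5833
(Call and put vega coincide under Black-Scholes.)

159.58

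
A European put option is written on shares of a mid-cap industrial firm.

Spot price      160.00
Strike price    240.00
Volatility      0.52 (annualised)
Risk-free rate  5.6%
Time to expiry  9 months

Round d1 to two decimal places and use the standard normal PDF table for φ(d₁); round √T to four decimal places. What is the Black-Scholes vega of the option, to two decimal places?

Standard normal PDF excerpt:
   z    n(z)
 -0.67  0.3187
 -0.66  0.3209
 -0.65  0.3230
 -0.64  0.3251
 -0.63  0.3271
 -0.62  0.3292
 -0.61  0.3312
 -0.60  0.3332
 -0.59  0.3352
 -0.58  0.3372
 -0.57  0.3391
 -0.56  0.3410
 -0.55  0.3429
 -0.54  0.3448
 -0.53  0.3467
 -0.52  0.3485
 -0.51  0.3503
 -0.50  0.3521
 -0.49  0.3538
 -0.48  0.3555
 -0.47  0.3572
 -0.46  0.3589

46.72

T = 0.75;  σ√T = 0.4503
d₁ = [ln(160/240) + (0.056 + 0.52²/2)·0.75] / 0.4503 = [-0.4055 + 0.1434] / 0.4503 = -0.5819 ⇒ -0.58
√T = √0.75 = 0.8660
φ(d₁) = φ(-0.58) = 0.3372
vega = S·φ(d₁)·√T = 160·0.3372·0.8660 = 46.7224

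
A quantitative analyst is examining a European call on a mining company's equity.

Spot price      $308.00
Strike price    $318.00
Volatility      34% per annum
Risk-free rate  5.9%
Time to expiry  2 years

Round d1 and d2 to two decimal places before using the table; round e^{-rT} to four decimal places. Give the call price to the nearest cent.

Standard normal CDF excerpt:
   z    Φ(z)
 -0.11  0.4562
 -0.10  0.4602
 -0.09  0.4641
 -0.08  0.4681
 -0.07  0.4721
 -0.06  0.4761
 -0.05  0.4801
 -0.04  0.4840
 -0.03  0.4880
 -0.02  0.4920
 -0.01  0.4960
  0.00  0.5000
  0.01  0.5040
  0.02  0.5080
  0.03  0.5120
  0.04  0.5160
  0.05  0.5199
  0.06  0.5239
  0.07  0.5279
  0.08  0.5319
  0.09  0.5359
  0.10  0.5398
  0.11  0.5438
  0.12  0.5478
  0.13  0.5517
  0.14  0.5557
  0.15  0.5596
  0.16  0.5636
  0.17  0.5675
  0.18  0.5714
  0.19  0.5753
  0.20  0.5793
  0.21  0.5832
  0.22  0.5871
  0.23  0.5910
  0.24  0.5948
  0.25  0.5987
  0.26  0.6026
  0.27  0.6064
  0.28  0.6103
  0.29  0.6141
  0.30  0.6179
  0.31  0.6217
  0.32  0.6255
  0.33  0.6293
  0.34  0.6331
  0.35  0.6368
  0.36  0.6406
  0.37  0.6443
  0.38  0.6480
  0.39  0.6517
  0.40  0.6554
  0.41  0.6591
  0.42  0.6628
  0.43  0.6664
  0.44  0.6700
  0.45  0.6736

T = 2;  σ√T = 0.4808
d₁ = [ln(308/318) + (0.059 + 0.34²/2)·2] / 0.4808 = [-0.0320 + 0.2336] / 0.4808 = 0.4194 → 0.42
d₂ = d₁ − σ√T = 0.4194 − 0.4808 = -0.0615 → -0.06
exp(−rT) = exp(−0.059·2) = 0.8887
N(d₁) = N(0.42) = 0.6628;  N(d₂) = N(-0.06) = 0.4761
C = 308·0.6628 − 318·0.8887·0.4761 = 204.1424 − 134.5490 = 69.5934

$69.59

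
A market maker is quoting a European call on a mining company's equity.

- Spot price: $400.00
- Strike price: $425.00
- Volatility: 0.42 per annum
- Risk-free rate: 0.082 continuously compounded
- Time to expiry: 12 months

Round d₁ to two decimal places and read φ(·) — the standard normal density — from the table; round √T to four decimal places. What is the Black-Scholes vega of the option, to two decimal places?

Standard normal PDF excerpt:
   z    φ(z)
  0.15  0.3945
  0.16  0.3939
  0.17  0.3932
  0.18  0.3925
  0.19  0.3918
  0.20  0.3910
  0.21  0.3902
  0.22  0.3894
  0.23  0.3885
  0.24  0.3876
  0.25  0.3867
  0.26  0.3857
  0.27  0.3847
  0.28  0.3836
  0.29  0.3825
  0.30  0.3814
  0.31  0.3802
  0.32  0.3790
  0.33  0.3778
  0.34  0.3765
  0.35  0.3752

154.28

σ√T = 0.42·√1 = 0.4200
d₁ = [ln(400/425) + (0.082 + 0.42²/2)·1] / 0.4200 = [-0.0606 + 0.1702] / 0.4200 = 0.2609 ≈ 0.26
√T = √1 = 1.0000
φ(d₁) = φ(0.26) = 0.3857
vega = S·φ(d₁)·√T = 400·0.3857·1.0000 = 154.2800
(The put has the same vega.)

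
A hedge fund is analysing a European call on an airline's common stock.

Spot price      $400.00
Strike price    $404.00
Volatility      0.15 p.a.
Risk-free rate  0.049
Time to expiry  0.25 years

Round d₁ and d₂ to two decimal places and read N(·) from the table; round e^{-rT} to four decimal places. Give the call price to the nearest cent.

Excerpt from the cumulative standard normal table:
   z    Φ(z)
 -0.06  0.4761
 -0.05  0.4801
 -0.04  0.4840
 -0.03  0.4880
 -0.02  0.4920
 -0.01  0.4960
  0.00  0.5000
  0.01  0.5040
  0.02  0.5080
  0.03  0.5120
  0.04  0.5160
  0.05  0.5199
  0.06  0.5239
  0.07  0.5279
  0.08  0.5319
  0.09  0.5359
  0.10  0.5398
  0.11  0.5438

$13.22

σ√T = 0.15·√0.25 = 0.0750
d₁ = [ln(400/404) + (0.049 + 0.15²/2)·0.25] / 0.0750 = [-0.0100 + 0.0151] / 0.0750 = 0.0682 ⇒ 0.07
d₂ = d₁ − σ√T = 0.0682 − 0.0750 = -0.0068 ⇒ -0.01
exp(−rT) = exp(−0.049·0.25) = 0.9878
N(d₁) = N(0.07) = 0.5279;  N(d₂) = N(-0.01) = 0.4960
C = 400·0.5279 − 404·0.9878·0.4960 = 211.1600 − 197.9393 = 13.2207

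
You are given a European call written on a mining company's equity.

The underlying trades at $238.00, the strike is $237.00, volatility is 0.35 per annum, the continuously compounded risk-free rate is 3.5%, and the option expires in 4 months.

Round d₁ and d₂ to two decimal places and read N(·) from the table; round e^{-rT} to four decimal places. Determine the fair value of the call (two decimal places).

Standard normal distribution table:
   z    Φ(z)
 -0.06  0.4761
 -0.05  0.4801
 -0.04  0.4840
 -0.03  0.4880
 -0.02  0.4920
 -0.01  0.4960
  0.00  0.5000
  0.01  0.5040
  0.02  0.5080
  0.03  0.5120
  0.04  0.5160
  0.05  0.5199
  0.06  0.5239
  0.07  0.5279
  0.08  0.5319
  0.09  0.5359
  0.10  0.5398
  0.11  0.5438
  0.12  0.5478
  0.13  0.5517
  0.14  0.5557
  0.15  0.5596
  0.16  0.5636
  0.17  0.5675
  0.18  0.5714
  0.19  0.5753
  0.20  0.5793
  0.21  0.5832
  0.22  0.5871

$20.74

T = 0.3333;  σ√T = 0.2021
ln(S/K) + (r + σ²/2)T = ln(238/237) + (0.035 + 0.35²/2)·0.3333 = 0.0042 + 0.0321 = 0.0363
d₁ = 0.0363 / 0.2021 = 0.1796 which rounds to 0.18
d₂ = d₁ − σ√T = 0.1796 − 0.2021 = -0.0225 which rounds to -0.02
exp(−rT) = exp(−0.035·0.3333) = 0.9884
C = 238·N(0.18) − 237·0.9884·N(-0.02) = 238·0.5714 − 237·0.9884·0.4920 = 135.9932 − 115.2514 = 20.7418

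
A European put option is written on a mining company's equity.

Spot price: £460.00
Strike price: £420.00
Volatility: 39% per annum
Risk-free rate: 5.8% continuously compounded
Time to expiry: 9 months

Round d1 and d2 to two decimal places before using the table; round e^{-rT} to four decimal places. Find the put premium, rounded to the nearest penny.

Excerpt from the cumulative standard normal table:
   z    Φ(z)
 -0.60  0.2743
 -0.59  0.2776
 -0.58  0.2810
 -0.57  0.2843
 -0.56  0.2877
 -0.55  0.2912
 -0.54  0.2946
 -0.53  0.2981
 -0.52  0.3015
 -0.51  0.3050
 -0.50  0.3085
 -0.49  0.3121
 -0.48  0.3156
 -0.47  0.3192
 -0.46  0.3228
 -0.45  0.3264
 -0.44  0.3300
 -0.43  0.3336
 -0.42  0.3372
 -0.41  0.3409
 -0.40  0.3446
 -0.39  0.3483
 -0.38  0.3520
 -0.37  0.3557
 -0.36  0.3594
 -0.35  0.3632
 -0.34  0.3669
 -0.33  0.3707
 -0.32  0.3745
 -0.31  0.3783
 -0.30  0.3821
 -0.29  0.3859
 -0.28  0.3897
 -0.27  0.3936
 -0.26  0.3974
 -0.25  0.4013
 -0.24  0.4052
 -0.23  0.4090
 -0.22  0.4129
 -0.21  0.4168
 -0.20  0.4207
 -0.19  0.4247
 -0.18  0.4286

£33.68

T = 0.75;  σ√T = 0.3377
d₁ = [ln(460/420) + (0.058 + 0.39²/2)·0.75] / 0.3377 = [0.0910 + 0.1005] / 0.3377 = 0.5670 which rounds to 0.57
d₂ = d₁ − σ√T = 0.5670 − 0.3377 = 0.2293 which rounds to 0.23
exp(−rT) = exp(−0.058·0.75) = 0.9574
N(−d₂) = N(-0.23) = 0.4090;  N(−d₁) = N(-0.57) = 0.2843
P = 420·0.9574·0.4090 − 460·0.2843 = 164.4622 − 130.7780 = 33.6842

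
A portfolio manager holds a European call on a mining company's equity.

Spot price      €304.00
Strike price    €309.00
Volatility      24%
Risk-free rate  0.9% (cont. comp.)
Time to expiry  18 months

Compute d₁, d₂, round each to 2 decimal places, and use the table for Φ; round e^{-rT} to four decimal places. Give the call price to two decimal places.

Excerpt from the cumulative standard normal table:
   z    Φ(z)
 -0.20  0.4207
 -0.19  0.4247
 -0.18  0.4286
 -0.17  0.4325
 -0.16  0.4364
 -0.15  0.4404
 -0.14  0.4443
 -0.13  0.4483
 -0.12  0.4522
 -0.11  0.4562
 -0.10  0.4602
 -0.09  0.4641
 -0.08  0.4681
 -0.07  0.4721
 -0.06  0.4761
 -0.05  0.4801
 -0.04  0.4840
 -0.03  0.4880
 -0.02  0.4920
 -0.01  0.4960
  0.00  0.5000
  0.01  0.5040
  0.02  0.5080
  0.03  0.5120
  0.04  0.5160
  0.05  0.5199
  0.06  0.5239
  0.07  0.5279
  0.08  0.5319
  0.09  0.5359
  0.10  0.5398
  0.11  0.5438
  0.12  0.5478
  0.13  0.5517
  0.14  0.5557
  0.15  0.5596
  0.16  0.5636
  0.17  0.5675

€35.89

σ√T = 0.24 × 1.2247 = 0.2939
d₁ = [ln(304/309) + (0.009 + ½·0.24²)·1.5] / (σ√T) = (-0.0163 + 0.0567) / 0.2939 = 0.1374 which rounds to 0.14
d₂ = 0.1374 − 0.2939 = -0.1565 which rounds to -0.16
exp(−rT) = exp(−0.009·1.5) = 0.9866
N(d₁) = N(0.14) = 0.5557;  N(d₂) = N(-0.16) = 0.4364
C = 304·0.5557 − 309·0.9866·0.4364 = 168.9328 − 133.0406 = 35.8922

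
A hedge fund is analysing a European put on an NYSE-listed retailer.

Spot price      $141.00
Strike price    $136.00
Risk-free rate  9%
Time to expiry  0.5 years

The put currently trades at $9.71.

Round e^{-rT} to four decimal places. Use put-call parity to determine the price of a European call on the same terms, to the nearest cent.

exp(−rT) = exp(−0.09·0.5) = 0.9560
Put-call parity: C − P = S − K·e^(−rT) = 141 − 136·0.9560 = 141 − 130.0160 = 10.9840
C = P + (C − P) = 9.71 + (10.9840) = 20.6940

$20.69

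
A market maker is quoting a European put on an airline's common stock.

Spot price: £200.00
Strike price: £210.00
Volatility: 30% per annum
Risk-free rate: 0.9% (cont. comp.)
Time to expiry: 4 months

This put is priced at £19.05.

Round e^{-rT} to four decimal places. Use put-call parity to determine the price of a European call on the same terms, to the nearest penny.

exp(−rT) = exp(−0.009·0.3333) = 0.9970
Put-call parity: C − P = S − K·e^(−rT) = 200 − 210·0.9970 = 200 − 209.3700 = -9.3700
C = P + (C − P) = 19.05 + (-9.3700) = 9.6800

£9.68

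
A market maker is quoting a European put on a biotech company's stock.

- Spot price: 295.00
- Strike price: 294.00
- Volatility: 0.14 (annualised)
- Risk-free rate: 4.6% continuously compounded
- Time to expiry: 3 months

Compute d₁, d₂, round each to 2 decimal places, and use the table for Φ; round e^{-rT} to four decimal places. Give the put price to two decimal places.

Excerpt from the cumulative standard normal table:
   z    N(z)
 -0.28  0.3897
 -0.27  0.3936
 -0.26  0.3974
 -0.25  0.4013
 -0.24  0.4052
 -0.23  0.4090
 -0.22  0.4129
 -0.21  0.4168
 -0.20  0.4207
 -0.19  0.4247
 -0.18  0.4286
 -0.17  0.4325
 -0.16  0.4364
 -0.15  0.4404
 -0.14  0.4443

σ√T = 0.14·√0.25 = 0.0700
d₁ = [ln(295/294) + (0.046 + 0.14²/2)·0.25] / 0.0700 = [0.0034 + 0.0140] / 0.0700 = 0.2478 ⇒ 0.25
d₂ = d₁ − σ√T = 0.2478 − 0.0700 = 0.1778 ⇒ 0.18
e^(−rT) = e^(−0.046·0.25) = 0.9886
P = 294·0.9886·N(-0.18) − 295·N(-0.25) = 294·0.9886·0.4286 − 295·0.4013 = 124.5719 − 118.3835 = 6.1884

6.19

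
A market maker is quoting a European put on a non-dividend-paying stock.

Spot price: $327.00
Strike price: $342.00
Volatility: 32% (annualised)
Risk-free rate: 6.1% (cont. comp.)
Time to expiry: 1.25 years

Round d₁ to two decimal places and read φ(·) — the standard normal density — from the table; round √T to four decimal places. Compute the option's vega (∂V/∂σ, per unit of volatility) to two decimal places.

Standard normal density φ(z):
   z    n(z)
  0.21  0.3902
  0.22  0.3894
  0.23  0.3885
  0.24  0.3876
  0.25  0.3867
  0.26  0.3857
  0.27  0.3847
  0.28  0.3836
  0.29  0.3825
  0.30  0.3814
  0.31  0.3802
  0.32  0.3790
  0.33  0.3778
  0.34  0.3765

140.64

σ√T = 0.32·√1.25 = 0.3578
d₁ = [ln(327/342) + (0.061 + 0.32²/2)·1.25] / 0.3578 = [-0.0449 + 0.1402] / 0.3578 = 0.2666 which rounds to 0.27
√T = √1.25 = 1.1180
φ(d₁) = φ(0.27) = 0.3847
vega = S·φ(d₁)·√T = 327·0.3847·1.1180 = 140.6409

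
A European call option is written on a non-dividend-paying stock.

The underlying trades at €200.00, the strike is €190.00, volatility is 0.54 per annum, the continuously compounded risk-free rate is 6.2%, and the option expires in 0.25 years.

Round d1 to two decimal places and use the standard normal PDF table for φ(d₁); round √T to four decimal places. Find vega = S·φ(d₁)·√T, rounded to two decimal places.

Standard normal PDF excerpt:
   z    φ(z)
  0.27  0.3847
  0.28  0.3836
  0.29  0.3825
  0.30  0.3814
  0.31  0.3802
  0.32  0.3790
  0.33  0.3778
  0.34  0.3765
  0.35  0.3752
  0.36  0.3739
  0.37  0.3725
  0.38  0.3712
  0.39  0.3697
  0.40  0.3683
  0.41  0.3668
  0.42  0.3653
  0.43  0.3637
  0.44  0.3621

37.12

T = 0.25;  σ√T = 0.2700
d₁ = [ln(200/190) + (0.062 + 0.54²/2)·0.25] / 0.2700 = [0.0513 + 0.0520] / 0.2700 = 0.3824 ⇒ 0.38
√T = √0.25 = 0.5000
φ(d₁) = φ(0.38) = 0.3712
vega = S·φ(d₁)·√T = 200·0.3712·0.5000 = 37.1200
(Vega is the same for a European call and put with the same parameters.)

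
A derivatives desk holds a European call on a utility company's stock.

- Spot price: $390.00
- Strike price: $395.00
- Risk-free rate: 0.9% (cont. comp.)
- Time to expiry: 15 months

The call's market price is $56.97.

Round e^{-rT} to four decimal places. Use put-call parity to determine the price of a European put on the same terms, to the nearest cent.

exp(−rT) = exp(−0.009·1.25) = 0.9888
Put-call parity: C − P = S − K·e^(−rT) = 390 − 395·0.9888 = 390 − 390.5760 = -0.5760
P = C − (C − P) = 56.97 − (-0.5760) = 57.5460

$57.55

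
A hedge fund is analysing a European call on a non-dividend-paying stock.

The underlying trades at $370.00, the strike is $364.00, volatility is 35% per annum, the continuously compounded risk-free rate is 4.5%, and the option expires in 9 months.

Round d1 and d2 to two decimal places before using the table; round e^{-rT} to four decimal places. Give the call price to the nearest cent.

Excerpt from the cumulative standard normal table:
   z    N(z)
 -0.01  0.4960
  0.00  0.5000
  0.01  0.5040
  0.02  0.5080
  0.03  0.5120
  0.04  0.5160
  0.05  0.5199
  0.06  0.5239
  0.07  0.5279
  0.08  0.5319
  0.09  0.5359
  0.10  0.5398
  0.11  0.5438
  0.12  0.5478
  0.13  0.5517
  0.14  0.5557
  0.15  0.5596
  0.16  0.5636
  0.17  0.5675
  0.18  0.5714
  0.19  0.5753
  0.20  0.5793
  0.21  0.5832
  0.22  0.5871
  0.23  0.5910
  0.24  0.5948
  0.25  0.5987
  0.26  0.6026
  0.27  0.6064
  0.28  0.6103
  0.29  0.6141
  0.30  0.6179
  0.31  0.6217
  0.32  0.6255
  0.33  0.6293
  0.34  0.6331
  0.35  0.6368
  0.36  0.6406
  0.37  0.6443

T = 0.75;  σ√T = 0.3031
d₁ = [ln(370/364) + (0.045 + 0.35²/2)·0.75] / 0.3031 = [0.0163 + 0.0797] / 0.3031 = 0.3168 → 0.32
d₂ = d₁ − σ√T = 0.3168 − 0.3031 = 0.0137 → 0.01
exp(−rT) = exp(−0.045·0.75) = 0.9668
N(d₁) = N(0.32) = 0.6255;  N(d₂) = N(0.01) = 0.5040
C = 370·0.6255 − 364·0.9668·0.5040 = 231.4350 − 177.3653 = 54.0697

$54.07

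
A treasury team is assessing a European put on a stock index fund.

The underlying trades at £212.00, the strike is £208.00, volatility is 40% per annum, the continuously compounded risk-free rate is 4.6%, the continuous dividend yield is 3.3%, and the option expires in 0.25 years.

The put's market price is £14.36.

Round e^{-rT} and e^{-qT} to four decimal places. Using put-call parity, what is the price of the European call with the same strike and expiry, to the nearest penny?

£18.99

e^(−qT) = e^(−0.033·0.25) = 0.9918;  e^(−rT) = e^(−0.046·0.25) = 0.9886
Put-call parity: C − P = S·e^(−qT) − K·e^(−rT) = 212·0.9918 − 208·0.9886 = 210.2616 − 205.6288 = 4.6328
C = P + (C − P) = 14.36 + (4.6328) = 18.9928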